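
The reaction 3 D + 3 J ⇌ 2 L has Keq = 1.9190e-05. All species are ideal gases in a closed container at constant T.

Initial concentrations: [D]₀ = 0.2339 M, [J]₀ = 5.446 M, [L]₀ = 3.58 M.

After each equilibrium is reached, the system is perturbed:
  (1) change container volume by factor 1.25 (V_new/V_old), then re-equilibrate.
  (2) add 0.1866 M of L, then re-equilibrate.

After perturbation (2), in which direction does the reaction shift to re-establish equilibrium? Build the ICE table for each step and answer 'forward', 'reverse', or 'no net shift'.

Q₀ = 6.201 vs Keq = 1.9190e-05 ⇒ Q>K, reverse
Step 1:
                   D          J          L
  init        0.2339      5.446       3.58
  Δ            3.841      3.841      -2.56
  eq           4.074      9.287       1.02
  solve Keq expr → x = -1.28; check Q = 1.9190e-05
Then change container volume by factor 1.25 (V_new/V_old).
Step 2:
                   D          J          L
  init          3.26      7.429     0.8157
  Δ           0.2844     0.2844    -0.1896
  eq           3.544      7.714     0.6261
  solve Keq expr → x = -0.09478; check Q = 1.9190e-05
Then add 0.1866 M of L.
Step 3:
                   D          J          L
  init         3.544      7.714     0.8127
  Δ            0.175      0.175    -0.1166
  eq           3.719      7.889     0.6961
  solve Keq expr → x = -0.05832; check Q = 1.9190e-05

Direction: reverse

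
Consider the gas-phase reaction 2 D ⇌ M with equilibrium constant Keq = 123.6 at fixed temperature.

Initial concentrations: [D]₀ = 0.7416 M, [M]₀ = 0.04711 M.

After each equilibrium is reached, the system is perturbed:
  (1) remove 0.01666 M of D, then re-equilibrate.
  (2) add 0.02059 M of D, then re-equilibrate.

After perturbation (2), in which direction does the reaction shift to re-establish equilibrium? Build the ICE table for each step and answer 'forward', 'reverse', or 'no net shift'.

Q₀ = 0.08566 vs Keq = 123.6 ⇒ Q<K, forward
Step 1:
                    D           M
  I            0.7416     0.04711
  C           -0.6854      0.3427
  E           0.05616      0.3898
  solve Keq expr → x = 0.3427; check Q = 123.6
Then remove 0.01666 M of D.
Step 2:
                    D           M
  I            0.0395      0.3898
  C           0.01608   -0.008039
  E           0.05558      0.3818
  solve Keq expr → x = -0.008039; check Q = 123.6
Then add 0.02059 M of D.
Step 3:
                    D           M
  I           0.07617      0.3818
  C          -0.01987    0.009936
  E            0.0563      0.3917
  solve Keq expr → x = 0.009936; check Q = 123.6

Direction: forward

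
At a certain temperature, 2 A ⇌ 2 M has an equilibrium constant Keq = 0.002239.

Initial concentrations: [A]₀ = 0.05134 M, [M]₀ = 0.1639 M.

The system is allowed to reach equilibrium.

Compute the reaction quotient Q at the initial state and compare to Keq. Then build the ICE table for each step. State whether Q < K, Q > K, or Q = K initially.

Q₀ = 10.19 vs Keq = 0.002239 ⇒ Q>K, reverse
Step 1:
                    A           M
  Initial     0.05134      0.1639
  Change       0.1542     -0.1542
  Equil        0.2055    0.009725
  solve Keq expr → x = -0.07709; check Q = 0.002239

Q₀ = 10.19; Q > K (proceeds reverse)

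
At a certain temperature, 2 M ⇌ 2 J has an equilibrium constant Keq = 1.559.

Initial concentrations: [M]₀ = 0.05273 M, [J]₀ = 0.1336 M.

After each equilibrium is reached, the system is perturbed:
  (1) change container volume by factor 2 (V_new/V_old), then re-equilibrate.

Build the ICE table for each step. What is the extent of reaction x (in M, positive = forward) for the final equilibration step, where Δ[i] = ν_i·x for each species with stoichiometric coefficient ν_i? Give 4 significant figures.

x = 0 M

Q₀ = 6.419 vs Keq = 1.559 ⇒ Q>K, reverse
Step 1:
                   M          J
  Initial    0.05273     0.1336
  Change     0.03013   -0.03013
  Equil      0.08286     0.1035
  solve Keq expr → x = -0.01507; check Q = 1.559
Then change container volume by factor 2 (V_new/V_old).
Step 2:
                   M          J
  Initial    0.04143    0.05173
  Change           0          0
  Equil      0.04143    0.05173
  solve Keq expr → x = 0; check Q = 1.559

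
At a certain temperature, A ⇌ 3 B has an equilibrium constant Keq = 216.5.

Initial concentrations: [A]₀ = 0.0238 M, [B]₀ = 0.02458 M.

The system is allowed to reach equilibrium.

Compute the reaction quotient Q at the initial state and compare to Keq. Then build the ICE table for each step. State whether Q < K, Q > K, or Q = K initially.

Q₀ = 6.2398e-04; Q < K (proceeds forward)

Q₀ = 6.2398e-04 vs Keq = 216.5 ⇒ Q<K, forward
Step 1:
                   A          B
  Initial     0.0238    0.02458
  Change     -0.0238    0.07139
  Equil   4.0824e-06    0.09597
  solve Keq expr → x = 0.0238; check Q = 216.5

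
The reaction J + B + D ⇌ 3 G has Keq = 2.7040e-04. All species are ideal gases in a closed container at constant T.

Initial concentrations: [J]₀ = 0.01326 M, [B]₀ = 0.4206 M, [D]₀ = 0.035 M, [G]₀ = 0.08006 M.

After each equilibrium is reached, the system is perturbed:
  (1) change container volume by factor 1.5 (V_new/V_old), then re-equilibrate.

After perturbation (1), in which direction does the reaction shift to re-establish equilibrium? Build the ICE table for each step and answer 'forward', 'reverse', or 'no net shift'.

Direction: no net shift

Q₀ = 2.629 vs Keq = 2.7040e-04 ⇒ Q>K, reverse
Step 1:
                  J         B         D         G
  init      0.01326    0.4206     0.035   0.08006
  Δ         0.02453   0.02453   0.02453  -0.07359
  eq        0.03779    0.4451   0.05953  0.006469
  solve Keq expr → x = -0.02453; check Q = 2.7040e-04
Then change container volume by factor 1.5 (V_new/V_old).
Step 2:
                  J         B         D         G
  init      0.02519    0.2968   0.03969  0.004313
  Δ               0         0         0         0
  eq        0.02519    0.2968   0.03969  0.004313
  solve Keq expr → x = 0; check Q = 2.7040e-04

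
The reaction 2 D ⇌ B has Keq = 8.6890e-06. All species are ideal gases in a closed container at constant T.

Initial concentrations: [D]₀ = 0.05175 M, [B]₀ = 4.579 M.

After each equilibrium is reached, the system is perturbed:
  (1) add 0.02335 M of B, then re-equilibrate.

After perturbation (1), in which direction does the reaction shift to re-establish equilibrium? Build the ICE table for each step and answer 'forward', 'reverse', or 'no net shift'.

Direction: reverse

Q₀ = 1710 vs Keq = 8.6890e-06 ⇒ Q>K, reverse
Step 1:
                   D          B
  Initial    0.05175      4.579
  Change       9.157     -4.578
  Equil        9.208 7.3676e-04
  solve Keq expr → x = -4.578; check Q = 8.6890e-06
Then add 0.02335 M of B.
Step 2:
                   D          B
  Initial      9.208    0.02409
  Change     0.04669   -0.02334
  Equil        9.255 7.4425e-04
  solve Keq expr → x = -0.02334; check Q = 8.6890e-06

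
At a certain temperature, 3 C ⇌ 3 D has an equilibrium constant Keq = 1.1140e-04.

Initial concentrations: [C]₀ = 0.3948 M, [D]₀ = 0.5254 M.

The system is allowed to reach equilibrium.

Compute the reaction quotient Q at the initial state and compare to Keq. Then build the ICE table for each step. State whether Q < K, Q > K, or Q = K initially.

Q₀ = 2.357; Q > K (proceeds reverse)

Q₀ = 2.357 vs Keq = 1.1140e-04 ⇒ Q>K, reverse
Step 1:
                  C         D
  Initial    0.3948    0.5254
  Change     0.4832   -0.4832
  Equil       0.878   0.04224
  solve Keq expr → x = -0.1611; check Q = 1.1140e-04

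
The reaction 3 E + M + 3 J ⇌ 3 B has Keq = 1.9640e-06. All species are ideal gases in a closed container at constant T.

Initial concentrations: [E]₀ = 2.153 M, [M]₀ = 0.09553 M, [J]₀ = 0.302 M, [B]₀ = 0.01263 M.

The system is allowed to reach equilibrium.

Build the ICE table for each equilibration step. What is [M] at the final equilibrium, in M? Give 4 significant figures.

Q₀ = 7.6722e-05 vs Keq = 1.9640e-06 ⇒ Q>K, reverse
Step 1:
                   E          M          J          B
  I            2.153    0.09553      0.302    0.01263
  C         0.008746   0.002915   0.008746  -0.008746
  E            2.162    0.09845     0.3107   0.003884
  solve Keq expr → x = -0.002915; check Q = 1.9640e-06

[M]_eq = 0.09845 M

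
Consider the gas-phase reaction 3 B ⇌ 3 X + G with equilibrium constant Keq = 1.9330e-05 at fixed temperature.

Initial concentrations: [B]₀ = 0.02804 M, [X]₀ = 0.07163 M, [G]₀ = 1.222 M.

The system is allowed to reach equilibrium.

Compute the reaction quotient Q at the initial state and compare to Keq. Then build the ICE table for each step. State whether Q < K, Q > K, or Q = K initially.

Q₀ = 20.37 vs Keq = 1.9330e-05 ⇒ Q>K, reverse
Step 1:
                  B         X         G
  I         0.02804   0.07163     1.222
  C         0.06917  -0.06917  -0.02306
  E         0.09721  0.002456     1.199
  solve Keq expr → x = -0.02306; check Q = 1.9330e-05

Q₀ = 20.37; Q > K (proceeds reverse)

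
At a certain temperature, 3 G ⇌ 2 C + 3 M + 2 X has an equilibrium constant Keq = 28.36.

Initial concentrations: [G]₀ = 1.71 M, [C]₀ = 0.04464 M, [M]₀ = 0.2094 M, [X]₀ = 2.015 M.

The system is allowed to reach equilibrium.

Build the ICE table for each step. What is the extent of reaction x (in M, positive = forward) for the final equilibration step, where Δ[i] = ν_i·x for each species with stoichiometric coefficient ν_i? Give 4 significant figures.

Q₀ = 1.4857e-05 vs Keq = 28.36 ⇒ Q<K, forward
Step 1:
                    G           C           M           X
  Initial        1.71     0.04464      0.2094       2.015
  Change        -1.05      0.6999        1.05      0.6999
  Equil        0.6601      0.7445       1.259       2.715
  solve Keq expr → x = 0.35; check Q = 28.36

x = 0.35 M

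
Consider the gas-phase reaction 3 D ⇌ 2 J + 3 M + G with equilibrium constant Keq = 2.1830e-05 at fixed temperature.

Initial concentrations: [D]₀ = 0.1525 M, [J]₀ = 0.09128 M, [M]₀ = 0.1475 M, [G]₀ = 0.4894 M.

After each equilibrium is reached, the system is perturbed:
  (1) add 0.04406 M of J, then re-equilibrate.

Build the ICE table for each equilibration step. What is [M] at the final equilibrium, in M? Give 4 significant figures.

Q₀ = 0.00369 vs Keq = 2.1830e-05 ⇒ Q>K, reverse
Step 1:
                    D           J           M           G
  Initial      0.1525     0.09128      0.1475      0.4894
  Change       0.0768     -0.0512     -0.0768     -0.0256
  Equil        0.2293     0.04008      0.0707      0.4638
  solve Keq expr → x = -0.0256; check Q = 2.1830e-05
Then add 0.04406 M of J.
Step 2:
                    D           J           M           G
  Initial      0.2293     0.08414      0.0707      0.4638
  Change      0.01861    -0.01241    -0.01861   -0.006204
  Equil        0.2479     0.07173     0.05208      0.4576
  solve Keq expr → x = -0.006204; check Q = 2.1830e-05

[M]_eq = 0.05208 M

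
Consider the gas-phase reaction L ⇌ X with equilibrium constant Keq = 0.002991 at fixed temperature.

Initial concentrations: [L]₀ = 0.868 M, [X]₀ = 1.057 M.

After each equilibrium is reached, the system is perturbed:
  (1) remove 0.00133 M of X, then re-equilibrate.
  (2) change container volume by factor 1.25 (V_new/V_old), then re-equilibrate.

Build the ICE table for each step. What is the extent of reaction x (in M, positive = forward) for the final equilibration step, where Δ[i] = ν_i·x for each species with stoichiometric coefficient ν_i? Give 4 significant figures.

x = 0 M

Q₀ = 1.218 vs Keq = 0.002991 ⇒ Q>K, reverse
Step 1:
                    L           X
  init          0.868       1.057
  Δ             1.051      -1.051
  eq            1.919    0.005741
  solve Keq expr → x = -1.051; check Q = 0.002991
Then remove 0.00133 M of X.
Step 2:
                    L           X
  init          1.919    0.004411
  Δ         -0.001326    0.001326
  eq            1.918    0.005737
  solve Keq expr → x = 0.001326; check Q = 0.002991
Then change container volume by factor 1.25 (V_new/V_old).
Step 3:
                    L           X
  init          1.534    0.004589
  Δ                 0           0
  eq            1.534    0.004589
  solve Keq expr → x = 0; check Q = 0.002991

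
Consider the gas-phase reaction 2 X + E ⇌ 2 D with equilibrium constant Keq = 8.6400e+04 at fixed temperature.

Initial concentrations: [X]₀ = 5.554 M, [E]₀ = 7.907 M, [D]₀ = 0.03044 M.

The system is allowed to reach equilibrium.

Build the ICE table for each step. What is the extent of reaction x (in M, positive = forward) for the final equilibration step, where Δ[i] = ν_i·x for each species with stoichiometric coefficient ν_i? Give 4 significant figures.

x = 2.773 M

Q₀ = 3.7990e-06 vs Keq = 8.6400e+04 ⇒ Q<K, forward
Step 1:
                  X         E         D
  I           5.554     7.907   0.03044
  C          -5.546    -2.773     5.546
  E        0.008372     5.134     5.576
  solve Keq expr → x = 2.773; check Q = 8.6400e+04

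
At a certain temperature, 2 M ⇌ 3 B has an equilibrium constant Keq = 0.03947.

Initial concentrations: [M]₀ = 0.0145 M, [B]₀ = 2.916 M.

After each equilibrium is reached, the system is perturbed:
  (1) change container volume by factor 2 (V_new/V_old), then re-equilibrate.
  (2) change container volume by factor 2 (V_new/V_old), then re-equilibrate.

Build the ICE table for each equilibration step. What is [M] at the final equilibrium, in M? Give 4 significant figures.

Q₀ = 1.1793e+05 vs Keq = 0.03947 ⇒ Q>K, reverse
Step 1:
                    M           B
  init         0.0145       2.916
  Δ             1.628      -2.442
  eq            1.643       0.474
  solve Keq expr → x = -0.814; check Q = 0.03947
Then change container volume by factor 2 (V_new/V_old).
Step 2:
                    M           B
  init         0.8213       0.237
  Δ          -0.03532     0.05298
  eq           0.7859        0.29
  solve Keq expr → x = 0.01766; check Q = 0.03947
Then change container volume by factor 2 (V_new/V_old).
Step 3:
                    M           B
  init          0.393       0.145
  Δ          -0.02079     0.03118
  eq           0.3722      0.1762
  solve Keq expr → x = 0.01039; check Q = 0.03947

[M]_eq = 0.3722 M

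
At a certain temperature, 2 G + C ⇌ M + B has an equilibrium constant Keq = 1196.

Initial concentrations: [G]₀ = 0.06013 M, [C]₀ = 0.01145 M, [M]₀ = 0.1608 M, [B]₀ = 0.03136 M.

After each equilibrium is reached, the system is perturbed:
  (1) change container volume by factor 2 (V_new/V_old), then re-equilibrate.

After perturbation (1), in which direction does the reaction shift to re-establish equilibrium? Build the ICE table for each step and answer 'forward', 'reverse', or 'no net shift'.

Direction: reverse

Q₀ = 121.8 vs Keq = 1196 ⇒ Q<K, forward
Step 1:
                  G         C         M         B
  I         0.06013   0.01145    0.1608   0.03136
  C        -0.01688 -0.008439  0.008439  0.008439
  E         0.04325  0.003011    0.1692    0.0398
  solve Keq expr → x = 0.008439; check Q = 1196
Then change container volume by factor 2 (V_new/V_old).
Step 2:
                  G         C         M         B
  I         0.02163  0.001505   0.08462    0.0199
  C        0.001823 9.1167e-04 -9.1167e-04 -9.1167e-04
  E         0.02345  0.002417   0.08371   0.01899
  solve Keq expr → x = -9.1167e-04; check Q = 1196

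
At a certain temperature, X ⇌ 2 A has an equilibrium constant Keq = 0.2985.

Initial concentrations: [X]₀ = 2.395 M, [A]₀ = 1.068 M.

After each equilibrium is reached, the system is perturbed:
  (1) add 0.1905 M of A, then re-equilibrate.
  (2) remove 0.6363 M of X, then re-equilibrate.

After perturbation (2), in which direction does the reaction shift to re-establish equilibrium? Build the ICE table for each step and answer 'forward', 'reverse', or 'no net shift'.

Q₀ = 0.4763 vs Keq = 0.2985 ⇒ Q>K, reverse
Step 1:
                   X          A
  init         2.395      1.068
  Δ           0.1023    -0.2046
  eq           2.497     0.8634
  solve Keq expr → x = -0.1023; check Q = 0.2985
Then add 0.1905 M of A.
Step 2:
                   X          A
  init         2.497      1.054
  Δ          0.08773    -0.1755
  eq           2.585     0.8784
  solve Keq expr → x = -0.08773; check Q = 0.2985
Then remove 0.6363 M of X.
Step 3:
                   X          A
  init         1.949     0.8784
  Δ          0.05274    -0.1055
  eq           2.001     0.7729
  solve Keq expr → x = -0.05274; check Q = 0.2985

Direction: reverse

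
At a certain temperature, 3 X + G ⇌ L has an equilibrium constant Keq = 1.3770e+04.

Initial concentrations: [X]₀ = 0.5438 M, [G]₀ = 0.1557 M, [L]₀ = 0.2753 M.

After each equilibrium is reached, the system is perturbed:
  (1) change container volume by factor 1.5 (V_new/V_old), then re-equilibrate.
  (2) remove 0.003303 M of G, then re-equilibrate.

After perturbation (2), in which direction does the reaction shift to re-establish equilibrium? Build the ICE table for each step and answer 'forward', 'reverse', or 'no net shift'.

Q₀ = 11 vs Keq = 1.3770e+04 ⇒ Q<K, forward
Step 1:
                   X          G          L
  Initial     0.5438     0.1557     0.2753
  Change     -0.4197    -0.1399     0.1399
  Equil       0.1241    0.01579     0.4152
  solve Keq expr → x = 0.1399; check Q = 1.3770e+04
Then change container volume by factor 1.5 (V_new/V_old).
Step 2:
                   X          G          L
  Initial    0.08271    0.01053     0.2768
  Change     0.02104   0.007015  -0.007015
  Equil       0.1038    0.01754     0.2698
  solve Keq expr → x = -0.007015; check Q = 1.3770e+04
Then remove 0.003303 M of G.
Step 3:
                   X          G          L
  Initial     0.1038    0.01424     0.2698
  Change    0.004013   0.001338  -0.001338
  Equil       0.1078    0.01558     0.2685
  solve Keq expr → x = -0.001338; check Q = 1.3770e+04

Direction: reverse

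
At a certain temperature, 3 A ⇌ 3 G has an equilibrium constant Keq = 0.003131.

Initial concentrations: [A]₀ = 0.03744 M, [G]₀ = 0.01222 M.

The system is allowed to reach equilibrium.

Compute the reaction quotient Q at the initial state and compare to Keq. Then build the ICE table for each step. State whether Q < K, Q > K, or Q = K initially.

Q₀ = 0.03477 vs Keq = 0.003131 ⇒ Q>K, reverse
Step 1:
                  A         G
  init      0.03744   0.01222
  Δ        0.005882 -0.005882
  eq        0.04332  0.006338
  solve Keq expr → x = -0.001961; check Q = 0.003131

Q₀ = 0.03477; Q > K (proceeds reverse)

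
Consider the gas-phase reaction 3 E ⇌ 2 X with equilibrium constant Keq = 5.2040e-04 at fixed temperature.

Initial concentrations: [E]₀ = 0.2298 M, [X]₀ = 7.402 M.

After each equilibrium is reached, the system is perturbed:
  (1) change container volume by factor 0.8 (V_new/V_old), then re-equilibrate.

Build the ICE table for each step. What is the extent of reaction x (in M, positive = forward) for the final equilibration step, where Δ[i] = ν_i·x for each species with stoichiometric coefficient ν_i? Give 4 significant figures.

Q₀ = 4515 vs Keq = 5.2040e-04 ⇒ Q>K, reverse
Step 1:
                    E           X
  init         0.2298       7.402
  Δ             9.986      -6.657
  eq            10.22      0.7448
  solve Keq expr → x = -3.329; check Q = 5.2040e-04
Then change container volume by factor 0.8 (V_new/V_old).
Step 2:
                    E           X
  init          12.77       0.931
  Δ           -0.1394      0.0929
  eq            12.63       1.024
  solve Keq expr → x = 0.04645; check Q = 5.2040e-04

x = 0.04645 M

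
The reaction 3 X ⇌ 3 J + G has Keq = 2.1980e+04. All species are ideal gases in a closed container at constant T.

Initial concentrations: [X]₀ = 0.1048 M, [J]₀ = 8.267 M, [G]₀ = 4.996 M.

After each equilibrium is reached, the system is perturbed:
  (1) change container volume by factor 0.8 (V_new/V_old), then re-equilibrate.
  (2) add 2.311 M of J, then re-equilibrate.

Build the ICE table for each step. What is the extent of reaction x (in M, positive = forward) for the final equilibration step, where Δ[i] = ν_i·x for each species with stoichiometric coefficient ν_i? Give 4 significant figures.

x = -0.04649 M

Q₀ = 2.4523e+06 vs Keq = 2.1980e+04 ⇒ Q>K, reverse
Step 1:
                   X          J          G
  init        0.1048      8.267      4.996
  Δ           0.3729    -0.3729    -0.1243
  eq          0.4777      7.894      4.872
  solve Keq expr → x = -0.1243; check Q = 2.1980e+04
Then change container volume by factor 0.8 (V_new/V_old).
Step 2:
                   X          J          G
  init        0.5972      9.868       6.09
  Δ          0.04282   -0.04282   -0.01427
  eq            0.64      9.825      6.075
  solve Keq expr → x = -0.01427; check Q = 2.1980e+04
Then add 2.311 M of J.
Step 3:
                   X          J          G
  init          0.64      12.14      6.075
  Δ           0.1395    -0.1395   -0.04649
  eq          0.7794         12      6.029
  solve Keq expr → x = -0.04649; check Q = 2.1980e+04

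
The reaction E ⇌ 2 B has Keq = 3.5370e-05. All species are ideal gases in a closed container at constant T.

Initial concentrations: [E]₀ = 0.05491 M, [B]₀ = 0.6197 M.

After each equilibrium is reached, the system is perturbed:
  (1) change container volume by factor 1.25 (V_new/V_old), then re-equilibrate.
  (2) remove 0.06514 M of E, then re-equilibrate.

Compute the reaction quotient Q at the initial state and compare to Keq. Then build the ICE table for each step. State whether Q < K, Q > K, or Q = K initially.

Q₀ = 6.994 vs Keq = 3.5370e-05 ⇒ Q>K, reverse
Step 1:
                  E         B
  I         0.05491    0.6197
  C          0.3081   -0.6161
  E           0.363  0.003583
  solve Keq expr → x = -0.3081; check Q = 3.5370e-05
Then change container volume by factor 1.25 (V_new/V_old).
Step 2:
                  E         B
  I          0.2904  0.002866
  C       -1.6870e-04 3.3741e-04
  E          0.2902  0.003204
  solve Keq expr → x = 1.6870e-04; check Q = 3.5370e-05
Then remove 0.06514 M of E.
Step 3:
                  E         B
  I          0.2251  0.003204
  C       1.9060e-04 -3.8119e-04
  E          0.2253  0.002823
  solve Keq expr → x = -1.9060e-04; check Q = 3.5370e-05

Q₀ = 6.994; Q > K (proceeds reverse)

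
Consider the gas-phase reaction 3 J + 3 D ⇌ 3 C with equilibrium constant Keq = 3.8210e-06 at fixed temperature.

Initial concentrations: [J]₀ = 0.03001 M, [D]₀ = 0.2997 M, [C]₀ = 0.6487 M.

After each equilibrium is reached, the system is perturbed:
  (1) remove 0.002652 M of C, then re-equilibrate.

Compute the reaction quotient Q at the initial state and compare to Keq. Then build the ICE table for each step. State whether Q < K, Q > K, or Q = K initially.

Q₀ = 3.7521e+05; Q > K (proceeds reverse)

Q₀ = 3.7521e+05 vs Keq = 3.8210e-06 ⇒ Q>K, reverse
Step 1:
                    J           D           C
  init        0.03001      0.2997      0.6487
  Δ            0.6389      0.6389     -0.6389
  eq           0.6689      0.9386    0.009815
  solve Keq expr → x = -0.213; check Q = 3.8210e-06
Then remove 0.002652 M of C.
Step 2:
                    J           D           C
  init         0.6689      0.9386    0.007163
  Δ         -0.002587   -0.002587    0.002587
  eq           0.6663       0.936     0.00975
  solve Keq expr → x = 8.6236e-04; check Q = 3.8210e-06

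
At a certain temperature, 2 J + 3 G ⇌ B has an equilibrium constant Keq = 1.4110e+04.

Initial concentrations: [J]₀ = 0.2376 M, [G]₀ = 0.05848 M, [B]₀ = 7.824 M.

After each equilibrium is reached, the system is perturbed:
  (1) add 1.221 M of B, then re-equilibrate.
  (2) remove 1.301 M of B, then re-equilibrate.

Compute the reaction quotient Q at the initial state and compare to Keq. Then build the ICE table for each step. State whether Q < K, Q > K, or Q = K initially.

Q₀ = 6.9297e+05 vs Keq = 1.4110e+04 ⇒ Q>K, reverse
Step 1:
                  J         G         B
  init       0.2376   0.05848     7.824
  Δ         0.07878    0.1182  -0.03939
  eq         0.3164    0.1766     7.785
  solve Keq expr → x = -0.03939; check Q = 1.4110e+04
Then add 1.221 M of B.
Step 2:
                  J         G         B
  init       0.3164    0.1766     9.006
  Δ        0.004653  0.006979 -0.002326
  eq          0.321    0.1836     9.003
  solve Keq expr → x = -0.002326; check Q = 1.4110e+04
Then remove 1.301 M of B.
Step 3:
                  J         G         B
  init        0.321    0.1836     7.702
  Δ       -0.004976 -0.007465  0.002488
  eq         0.3161    0.1762     7.705
  solve Keq expr → x = 0.002488; check Q = 1.4110e+04

Q₀ = 6.9297e+05; Q > K (proceeds reverse)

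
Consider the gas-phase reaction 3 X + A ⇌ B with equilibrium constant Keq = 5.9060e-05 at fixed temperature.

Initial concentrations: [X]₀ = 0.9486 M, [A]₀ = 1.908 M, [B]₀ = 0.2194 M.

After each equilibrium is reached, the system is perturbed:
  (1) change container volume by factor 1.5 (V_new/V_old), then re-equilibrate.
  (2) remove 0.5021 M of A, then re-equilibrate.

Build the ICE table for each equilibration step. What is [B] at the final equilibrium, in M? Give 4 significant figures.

Q₀ = 0.1347 vs Keq = 5.9060e-05 ⇒ Q>K, reverse
Step 1:
                   X          A          B
  I           0.9486      1.908     0.2194
  C           0.6566     0.2189    -0.2189
  E            1.605      2.127 5.1959e-04
  solve Keq expr → x = -0.2189; check Q = 5.9060e-05
Then change container volume by factor 1.5 (V_new/V_old).
Step 2:
                   X          A          B
  I             1.07      1.418 3.4639e-04
  C       7.3059e-04 2.4353e-04 -2.4353e-04
  E            1.071      1.418 1.0286e-04
  solve Keq expr → x = -2.4353e-04; check Q = 5.9060e-05
Then remove 0.5021 M of A.
Step 3:
                   X          A          B
  I            1.071     0.9161 1.0286e-04
  C       1.0919e-04 3.6395e-05 -3.6395e-05
  E            1.071     0.9161 6.6467e-05
  solve Keq expr → x = -3.6395e-05; check Q = 5.9060e-05

[B]_eq = 6.6467e-05 M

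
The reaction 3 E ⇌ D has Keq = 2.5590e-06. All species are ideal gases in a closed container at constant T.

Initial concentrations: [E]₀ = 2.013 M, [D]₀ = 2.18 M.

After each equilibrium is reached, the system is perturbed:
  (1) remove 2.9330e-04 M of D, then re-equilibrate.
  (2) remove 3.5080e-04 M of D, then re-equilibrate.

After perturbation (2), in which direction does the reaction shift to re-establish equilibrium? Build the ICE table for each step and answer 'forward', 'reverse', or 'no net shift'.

Direction: forward

Q₀ = 0.2673 vs Keq = 2.5590e-06 ⇒ Q>K, reverse
Step 1:
                    E           D
  init          2.013        2.18
  Δ             6.535      -2.178
  eq            8.548    0.001598
  solve Keq expr → x = -2.178; check Q = 2.5590e-06
Then remove 2.9330e-04 M of D.
Step 2:
                    E           D
  init          8.548    0.001305
  Δ       -8.7842e-04  2.9281e-04
  eq            8.547    0.001598
  solve Keq expr → x = 2.9281e-04; check Q = 2.5590e-06
Then remove 3.5080e-04 M of D.
Step 3:
                    E           D
  init          8.547    0.001247
  Δ         -0.001051  3.5021e-04
  eq            8.546    0.001597
  solve Keq expr → x = 3.5021e-04; check Q = 2.5590e-06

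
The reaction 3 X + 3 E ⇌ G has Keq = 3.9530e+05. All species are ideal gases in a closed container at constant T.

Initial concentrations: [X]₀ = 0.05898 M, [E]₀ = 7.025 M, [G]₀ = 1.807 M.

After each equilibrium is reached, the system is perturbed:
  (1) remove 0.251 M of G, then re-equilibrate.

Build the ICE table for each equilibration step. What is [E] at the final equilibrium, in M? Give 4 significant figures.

[E]_eq = 6.968 M

Q₀ = 25.4 vs Keq = 3.9530e+05 ⇒ Q<K, forward
Step 1:
                  X         E         G
  I         0.05898     7.025     1.807
  C        -0.05659  -0.05659   0.01886
  E         0.00239     6.968     1.826
  solve Keq expr → x = 0.01886; check Q = 3.9530e+05
Then remove 0.251 M of G.
Step 2:
                  X         E         G
  I         0.00239     6.968     1.575
  C       -1.1490e-04 -1.1490e-04 3.8299e-05
  E        0.002275     6.968     1.575
  solve Keq expr → x = 3.8299e-05; check Q = 3.9530e+05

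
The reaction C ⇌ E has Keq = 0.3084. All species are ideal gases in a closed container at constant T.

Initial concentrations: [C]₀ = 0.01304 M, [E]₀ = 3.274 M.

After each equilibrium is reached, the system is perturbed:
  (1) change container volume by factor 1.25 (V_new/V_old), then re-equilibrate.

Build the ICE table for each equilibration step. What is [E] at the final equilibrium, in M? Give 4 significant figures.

[E]_eq = 0.6198 M

Q₀ = 251.1 vs Keq = 0.3084 ⇒ Q>K, reverse
Step 1:
                  C         E
  Initial   0.01304     3.274
  Change      2.499    -2.499
  Equil       2.512    0.7748
  solve Keq expr → x = -2.499; check Q = 0.3084
Then change container volume by factor 1.25 (V_new/V_old).
Step 2:
                  C         E
  Initial      2.01    0.6198
  Change          0         0
  Equil        2.01    0.6198
  solve Keq expr → x = 0; check Q = 0.3084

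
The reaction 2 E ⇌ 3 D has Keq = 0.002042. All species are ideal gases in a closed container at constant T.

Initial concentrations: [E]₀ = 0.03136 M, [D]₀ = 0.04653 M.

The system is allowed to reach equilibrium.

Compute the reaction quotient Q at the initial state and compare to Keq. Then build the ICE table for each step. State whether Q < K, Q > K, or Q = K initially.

Q₀ = 0.1024; Q > K (proceeds reverse)

Q₀ = 0.1024 vs Keq = 0.002042 ⇒ Q>K, reverse
Step 1:
                  E         D
  I         0.03136   0.04653
  C         0.01942  -0.02913
  E         0.05078    0.0174
  solve Keq expr → x = -0.009711; check Q = 0.002042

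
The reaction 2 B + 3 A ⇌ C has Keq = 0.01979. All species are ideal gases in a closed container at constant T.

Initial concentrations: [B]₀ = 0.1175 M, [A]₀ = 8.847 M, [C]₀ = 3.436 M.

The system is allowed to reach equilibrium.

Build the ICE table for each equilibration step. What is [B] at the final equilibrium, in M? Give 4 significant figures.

Q₀ = 0.3594 vs Keq = 0.01979 ⇒ Q>K, reverse
Step 1:
                  B         A         C
  init       0.1175     8.847     3.436
  Δ          0.3324    0.4986   -0.1662
  eq         0.4499     9.346      3.27
  solve Keq expr → x = -0.1662; check Q = 0.01979

[B]_eq = 0.4499 M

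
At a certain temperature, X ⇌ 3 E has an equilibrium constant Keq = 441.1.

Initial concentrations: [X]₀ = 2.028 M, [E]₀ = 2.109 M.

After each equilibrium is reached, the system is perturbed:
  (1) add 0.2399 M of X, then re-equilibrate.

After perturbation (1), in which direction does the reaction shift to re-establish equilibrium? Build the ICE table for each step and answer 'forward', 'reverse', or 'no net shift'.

Direction: forward

Q₀ = 4.626 vs Keq = 441.1 ⇒ Q<K, forward
Step 1:
                  X         E
  init        2.028     2.109
  Δ          -1.432     4.297
  eq         0.5958     6.406
  solve Keq expr → x = 1.432; check Q = 441.1
Then add 0.2399 M of X.
Step 2:
                  X         E
  init       0.8357     6.406
  Δ         -0.1271    0.3812
  eq         0.7087     6.787
  solve Keq expr → x = 0.1271; check Q = 441.1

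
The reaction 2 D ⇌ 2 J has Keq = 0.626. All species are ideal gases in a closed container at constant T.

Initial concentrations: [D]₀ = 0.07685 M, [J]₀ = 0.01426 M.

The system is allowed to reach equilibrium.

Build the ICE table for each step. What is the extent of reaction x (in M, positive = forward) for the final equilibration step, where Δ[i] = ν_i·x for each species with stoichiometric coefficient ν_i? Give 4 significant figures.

Q₀ = 0.03443 vs Keq = 0.626 ⇒ Q<K, forward
Step 1:
                   D          J
  init       0.07685    0.01426
  Δ         -0.02598    0.02598
  eq         0.05087    0.04024
  solve Keq expr → x = 0.01299; check Q = 0.626

x = 0.01299 M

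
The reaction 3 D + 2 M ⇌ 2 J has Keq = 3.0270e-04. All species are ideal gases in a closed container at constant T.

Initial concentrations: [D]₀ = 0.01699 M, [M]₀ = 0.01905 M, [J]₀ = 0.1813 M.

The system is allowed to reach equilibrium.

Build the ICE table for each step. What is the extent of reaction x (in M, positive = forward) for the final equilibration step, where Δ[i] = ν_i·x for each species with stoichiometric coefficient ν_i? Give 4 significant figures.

Q₀ = 1.8468e+07 vs Keq = 3.0270e-04 ⇒ Q>K, reverse
Step 1:
                   D          M          J
  init       0.01699    0.01905     0.1813
  Δ           0.2711     0.1808    -0.1808
  eq          0.2881     0.1998 5.3767e-04
  solve Keq expr → x = -0.09038; check Q = 3.0270e-04

x = -0.09038 M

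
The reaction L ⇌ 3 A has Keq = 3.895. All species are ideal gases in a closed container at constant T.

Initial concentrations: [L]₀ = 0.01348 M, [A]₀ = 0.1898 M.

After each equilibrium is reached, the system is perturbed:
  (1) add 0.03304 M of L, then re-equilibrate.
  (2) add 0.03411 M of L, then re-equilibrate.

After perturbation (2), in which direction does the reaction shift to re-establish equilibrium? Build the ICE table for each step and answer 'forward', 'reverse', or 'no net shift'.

Q₀ = 0.5072 vs Keq = 3.895 ⇒ Q<K, forward
Step 1:
                    L           A
  init        0.01348      0.1898
  Δ          -0.01068     0.03203
  eq         0.002803      0.2218
  solve Keq expr → x = 0.01068; check Q = 3.895
Then add 0.03304 M of L.
Step 2:
                    L           A
  init        0.03584      0.2218
  Δ          -0.02841     0.08523
  eq         0.007433      0.3071
  solve Keq expr → x = 0.02841; check Q = 3.895
Then add 0.03411 M of L.
Step 3:
                    L           A
  init        0.04154      0.3071
  Δ          -0.02666     0.07997
  eq          0.01488       0.387
  solve Keq expr → x = 0.02666; check Q = 3.895

Direction: forward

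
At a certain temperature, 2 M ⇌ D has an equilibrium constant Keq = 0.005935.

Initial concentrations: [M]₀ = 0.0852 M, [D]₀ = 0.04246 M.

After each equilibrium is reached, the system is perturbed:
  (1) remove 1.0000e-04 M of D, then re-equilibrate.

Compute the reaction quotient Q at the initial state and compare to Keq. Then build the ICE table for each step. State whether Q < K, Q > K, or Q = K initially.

Q₀ = 5.849; Q > K (proceeds reverse)

Q₀ = 5.849 vs Keq = 0.005935 ⇒ Q>K, reverse
Step 1:
                   M          D
  init        0.0852    0.04246
  Δ          0.08458   -0.04229
  eq          0.1698 1.7107e-04
  solve Keq expr → x = -0.04229; check Q = 0.005935
Then remove 1.0000e-04 M of D.
Step 2:
                   M          D
  init        0.1698 7.1074e-05
  Δ       -1.9920e-04 9.9599e-05
  eq          0.1696 1.7067e-04
  solve Keq expr → x = 9.9599e-05; check Q = 0.005935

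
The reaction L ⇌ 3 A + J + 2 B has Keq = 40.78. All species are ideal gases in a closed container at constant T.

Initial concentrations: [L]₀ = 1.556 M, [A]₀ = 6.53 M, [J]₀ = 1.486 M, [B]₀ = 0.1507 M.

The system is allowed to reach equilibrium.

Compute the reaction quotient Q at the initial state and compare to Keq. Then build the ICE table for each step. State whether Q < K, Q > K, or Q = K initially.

Q₀ = 6.039; Q < K (proceeds forward)

Q₀ = 6.039 vs Keq = 40.78 ⇒ Q<K, forward
Step 1:
                    L           A           J           B
  Initial       1.556        6.53       1.486      0.1507
  Change     -0.09677      0.2903     0.09677      0.1935
  Equil         1.459        6.82       1.583      0.3442
  solve Keq expr → x = 0.09677; check Q = 40.78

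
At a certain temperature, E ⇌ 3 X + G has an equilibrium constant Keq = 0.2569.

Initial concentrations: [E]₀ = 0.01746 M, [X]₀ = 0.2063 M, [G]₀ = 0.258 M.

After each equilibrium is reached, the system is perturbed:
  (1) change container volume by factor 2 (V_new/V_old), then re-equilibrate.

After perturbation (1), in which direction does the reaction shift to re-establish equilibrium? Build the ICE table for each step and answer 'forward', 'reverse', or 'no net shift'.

Direction: forward

Q₀ = 0.1297 vs Keq = 0.2569 ⇒ Q<K, forward
Step 1:
                    E           X           G
  Initial     0.01746      0.2063       0.258
  Change     -0.00591     0.01773     0.00591
  Equil       0.01155       0.224      0.2639
  solve Keq expr → x = 0.00591; check Q = 0.2569
Then change container volume by factor 2 (V_new/V_old).
Step 2:
                    E           X           G
  Initial    0.005775       0.112       0.132
  Change    -0.004708     0.01412    0.004708
  Equil      0.001068      0.1261      0.1367
  solve Keq expr → x = 0.004708; check Q = 0.2569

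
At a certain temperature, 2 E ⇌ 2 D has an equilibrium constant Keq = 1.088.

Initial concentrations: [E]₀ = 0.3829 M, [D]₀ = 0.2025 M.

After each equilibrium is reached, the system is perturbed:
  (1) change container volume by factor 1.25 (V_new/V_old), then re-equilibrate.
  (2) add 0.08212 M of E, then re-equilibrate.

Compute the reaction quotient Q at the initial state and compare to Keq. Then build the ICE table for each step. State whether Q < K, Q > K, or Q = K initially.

Q₀ = 0.2797; Q < K (proceeds forward)

Q₀ = 0.2797 vs Keq = 1.088 ⇒ Q<K, forward
Step 1:
                    E           D
  I            0.3829      0.2025
  C          -0.09637     0.09637
  E            0.2865      0.2989
  solve Keq expr → x = 0.04819; check Q = 1.088
Then change container volume by factor 1.25 (V_new/V_old).
Step 2:
                    E           D
  I            0.2292      0.2391
  C                 0           0
  E            0.2292      0.2391
  solve Keq expr → x = 0; check Q = 1.088
Then add 0.08212 M of E.
Step 3:
                    E           D
  I            0.3113      0.2391
  C          -0.04193     0.04193
  E            0.2694       0.281
  solve Keq expr → x = 0.02096; check Q = 1.088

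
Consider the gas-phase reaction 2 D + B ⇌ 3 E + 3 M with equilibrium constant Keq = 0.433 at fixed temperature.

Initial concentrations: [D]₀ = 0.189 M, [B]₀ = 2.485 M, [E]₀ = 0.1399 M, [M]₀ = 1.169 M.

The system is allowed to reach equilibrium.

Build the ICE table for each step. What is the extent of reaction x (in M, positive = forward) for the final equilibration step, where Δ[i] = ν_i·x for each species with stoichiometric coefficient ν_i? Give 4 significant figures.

Q₀ = 0.04928 vs Keq = 0.433 ⇒ Q<K, forward
Step 1:
                    D           B           E           M
  I             0.189       2.485      0.1399       1.169
  C           -0.0519    -0.02595     0.07785     0.07785
  E            0.1371       2.459      0.2178       1.247
  solve Keq expr → x = 0.02595; check Q = 0.433

x = 0.02595 M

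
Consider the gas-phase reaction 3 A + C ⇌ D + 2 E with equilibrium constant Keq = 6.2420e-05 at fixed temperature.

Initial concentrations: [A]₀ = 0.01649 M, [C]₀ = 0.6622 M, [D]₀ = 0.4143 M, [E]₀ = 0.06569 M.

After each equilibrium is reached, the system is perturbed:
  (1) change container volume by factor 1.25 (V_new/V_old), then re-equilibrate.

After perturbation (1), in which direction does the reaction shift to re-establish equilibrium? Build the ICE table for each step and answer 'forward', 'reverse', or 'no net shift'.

Direction: reverse

Q₀ = 602.1 vs Keq = 6.2420e-05 ⇒ Q>K, reverse
Step 1:
                   A          C          D          E
  I          0.01649     0.6622     0.4143    0.06569
  C          0.09792    0.03264   -0.03264   -0.06528
  E           0.1144     0.6948     0.3817 4.1251e-04
  solve Keq expr → x = -0.03264; check Q = 6.2420e-05
Then change container volume by factor 1.25 (V_new/V_old).
Step 2:
                   A          C          D          E
  I          0.09152     0.5559     0.3053 3.3001e-04
  C       5.1865e-05 1.7288e-05 -1.7288e-05 -3.4576e-05
  E          0.09158     0.5559     0.3053 2.9544e-04
  solve Keq expr → x = -1.7288e-05; check Q = 6.2420e-05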